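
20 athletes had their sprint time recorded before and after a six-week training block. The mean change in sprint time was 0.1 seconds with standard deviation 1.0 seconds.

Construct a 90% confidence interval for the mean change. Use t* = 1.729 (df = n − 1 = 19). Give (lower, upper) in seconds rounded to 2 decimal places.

(-0.29, 0.49)

This is a matched-pairs design, so SE = s_d/√n = 1.0/√20 = 0.2236.
Margin = 1.729 × 0.2236 = 0.3866; the interval is 0.1 ± 0.3866 = (-0.29, 0.49).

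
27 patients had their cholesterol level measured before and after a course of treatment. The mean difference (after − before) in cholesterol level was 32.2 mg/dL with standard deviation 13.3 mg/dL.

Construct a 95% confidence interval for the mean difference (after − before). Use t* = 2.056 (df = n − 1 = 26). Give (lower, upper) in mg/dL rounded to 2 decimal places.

Paired design: SE = s_d/√n = 13.3/√27 = 2.5596.
t* = 2.056; margin of error = 2.056 × 2.5596 = 5.2625.
32.2 ± 5.2625 → (26.94, 37.46).

(26.94, 37.46)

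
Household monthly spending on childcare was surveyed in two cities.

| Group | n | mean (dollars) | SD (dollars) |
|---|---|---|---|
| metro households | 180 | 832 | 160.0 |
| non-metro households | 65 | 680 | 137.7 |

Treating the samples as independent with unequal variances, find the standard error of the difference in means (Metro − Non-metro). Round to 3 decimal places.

Standard errors of each mean: 160.0/√180 = 11.9257 and 137.7/√65 = 17.0796.
SE(x̄₁ − x̄₂) = √(11.9257² + 17.0796²) = 20.8311 for independent samples with unequal variances.

20.831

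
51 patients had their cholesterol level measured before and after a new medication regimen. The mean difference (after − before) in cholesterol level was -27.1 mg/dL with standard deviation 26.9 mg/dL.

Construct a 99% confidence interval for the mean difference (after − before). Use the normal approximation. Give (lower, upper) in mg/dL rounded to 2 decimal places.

(-36.80, -17.40)

Paired design: SE = s_d/√n = 26.9/√51 = 3.7668.
z* = 2.576; margin of error = 2.576 × 3.7668 = 9.7033.
-27.1 ± 9.7033 → (-36.80, -17.40).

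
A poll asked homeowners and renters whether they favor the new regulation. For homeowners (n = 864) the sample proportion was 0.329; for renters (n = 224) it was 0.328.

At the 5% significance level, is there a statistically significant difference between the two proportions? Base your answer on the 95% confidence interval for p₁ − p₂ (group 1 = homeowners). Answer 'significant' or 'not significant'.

The two standard errors are √(0.3290×0.6710/864) = 0.01598 and √(0.3280×0.6720/224) = 0.03137.
Because the samples are independent, SE_diff = √(0.01598² + 0.03137²) = 0.03521.
Using z* = 1.960 for 95%, ME = 1.960 × 0.03521 = 0.06901.
p̂₁ − p̂₂ = 0.0010; interval 0.0010 ± 0.06901 gives (-0.06801, 0.07001).
The interval (-0.06801, 0.07001) contains 0, so the difference is not significant.

not significant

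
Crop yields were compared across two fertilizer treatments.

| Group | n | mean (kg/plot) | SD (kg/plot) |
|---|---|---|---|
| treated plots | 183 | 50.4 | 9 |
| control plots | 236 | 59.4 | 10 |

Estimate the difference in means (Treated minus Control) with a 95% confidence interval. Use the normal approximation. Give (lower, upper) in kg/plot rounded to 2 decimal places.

Standard errors of each mean: 9/√183 = 0.6653 and 10/√236 = 0.6509.
SE(x̄₁ − x̄₂) = √(0.6653² + 0.6509²) = 0.9307 for independent samples with unequal variances.
With z* = 1.960, the margin is 1.960 × 0.9307 = 1.8242.
x̄₁ − x̄₂ = 50.4 − 59.4 = -9.0000; the interval is -9.0000 ± 1.8242 = (-10.82, -7.18).

(-10.82, -7.18)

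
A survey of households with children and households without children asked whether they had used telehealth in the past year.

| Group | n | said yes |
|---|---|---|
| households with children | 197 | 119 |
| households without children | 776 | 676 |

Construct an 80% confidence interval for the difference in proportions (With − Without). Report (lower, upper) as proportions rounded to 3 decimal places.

(-0.314, -0.220)

p̂₁ = 119/197 = 0.6041 and p̂₂ = 676/776 = 0.8711.
SE₁ = √(p̂₁(1−p̂₁)/n₁) = √(0.6041·0.3959/197) = 0.03484; SE₂ = √(0.8711·0.1289/776) = 0.01203.
Independent samples: SE of the difference = √(SE₁² + SE₂²) = √(0.0012138256 + 0.0001447209) = 0.03686.
z* for 80% confidence is 1.282, so the margin of error is 1.282 × 0.03686 = 0.04725.
Point estimate p̂₁ − p̂₂ = 0.6041 − 0.8711 = -0.2670.
-0.2670 ± 0.04725 → (-0.314, -0.220).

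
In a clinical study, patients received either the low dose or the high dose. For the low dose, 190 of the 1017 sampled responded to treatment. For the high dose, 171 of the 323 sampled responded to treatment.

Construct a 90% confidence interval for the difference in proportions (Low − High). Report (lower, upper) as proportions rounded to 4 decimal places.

(-0.3925, -0.2927)

p̂₁ = 190/1017 = 0.1868 and p̂₂ = 171/323 = 0.5294.
SE₁ = √(p̂₁(1−p̂₁)/n₁) = √(0.1868·0.8132/1017) = 0.01222; SE₂ = √(0.5294·0.4706/323) = 0.02777.
Independent samples: SE of the difference = √(SE₁² + SE₂²) = √(0.0001493284 + 0.0007711729) = 0.03034.
z* for 90% confidence is 1.645, so the margin of error is 1.645 × 0.03034 = 0.04991.
Point estimate p̂₁ − p̂₂ = 0.1868 − 0.5294 = -0.3426.
-0.3426 ± 0.04991 → (-0.3925, -0.2927).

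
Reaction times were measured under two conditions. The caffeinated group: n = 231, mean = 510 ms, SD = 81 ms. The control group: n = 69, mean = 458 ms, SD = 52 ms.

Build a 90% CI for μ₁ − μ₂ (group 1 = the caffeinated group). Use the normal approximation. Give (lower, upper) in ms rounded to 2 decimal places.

SE₁ = s₁/√n₁ = 81/√231 = 5.3294; SE₂ = 52/√69 = 6.2601.
Independent samples, unequal variances: SE_diff = √(SE₁² + SE₂²) = √(28.40250436 + 39.18885201) = 8.2214.
z* = 1.645, so margin of error = 1.645 × 8.2214 = 13.5242.
Difference in means = 510 − 458 = 52.0000.
52.0000 ± 13.5242 → (38.48, 65.52).

(38.48, 65.52)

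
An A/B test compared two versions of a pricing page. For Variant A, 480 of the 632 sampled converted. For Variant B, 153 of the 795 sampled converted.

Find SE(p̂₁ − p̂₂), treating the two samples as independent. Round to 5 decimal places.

p̂₁ = 480/632 = 0.7595 and p̂₂ = 153/795 = 0.1925.
SE₁ = √(p̂₁(1−p̂₁)/n₁) = √(0.7595·0.2405/632) = 0.01700; SE₂ = √(0.1925·0.8075/795) = 0.01398.
Independent samples: SE of the difference = √(SE₁² + SE₂²) = √(0.000289 + 0.0001954404) = 0.02201.

0.02201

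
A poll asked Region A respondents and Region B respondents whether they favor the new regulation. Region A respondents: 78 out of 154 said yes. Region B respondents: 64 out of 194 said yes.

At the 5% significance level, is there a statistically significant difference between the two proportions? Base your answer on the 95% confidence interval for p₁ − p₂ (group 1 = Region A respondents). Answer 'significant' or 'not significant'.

significant

Sample proportions: 78/154 = 0.5065, 64/194 = 0.3299.
Each SE is √(p̂(1−p̂)/n): √(0.5065·0.4935/154) = 0.04029 and √(0.3299·0.6701/194) = 0.03376.
SE(p̂₁ − p̂₂) = √(SE₁² + SE₂²) = √(0.0016232841 + 0.0011397376) = 0.05256, since the two samples are independent.
At 95% confidence z* = 1.960; margin = 1.960 × 0.05256 = 0.10302.
The difference is 0.5065 − 0.3299 = 0.1766, so the interval is 0.1766 ± 0.10302 = (0.07358, 0.27962).
The interval (0.07358, 0.27962) does not contain 0, so the difference is significant.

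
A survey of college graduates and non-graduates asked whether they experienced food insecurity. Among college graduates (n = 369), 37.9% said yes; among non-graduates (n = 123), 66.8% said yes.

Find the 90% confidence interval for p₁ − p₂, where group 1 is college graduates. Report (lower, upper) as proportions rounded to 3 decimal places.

SE₁ = √(p̂₁(1−p̂₁)/n₁) = √(0.3790·0.6210/369) = 0.02526; SE₂ = √(0.6680·0.3320/123) = 0.04246.
Independent samples: SE of the difference = √(SE₁² + SE₂²) = √(0.0006380676 + 0.0018028516) = 0.04941.
z* for 90% confidence is 1.645, so the margin of error is 1.645 × 0.04941 = 0.08128.
Point estimate p̂₁ − p̂₂ = 0.3790 − 0.6680 = -0.2890.
-0.2890 ± 0.08128 → (-0.370, -0.208).

(-0.370, -0.208)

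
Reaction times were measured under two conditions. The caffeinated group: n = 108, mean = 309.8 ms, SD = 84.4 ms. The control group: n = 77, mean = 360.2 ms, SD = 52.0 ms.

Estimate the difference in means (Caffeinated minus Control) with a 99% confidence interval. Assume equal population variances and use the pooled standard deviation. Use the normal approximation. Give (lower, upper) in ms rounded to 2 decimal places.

Pooled variance s_p² = [107·84.4² + 76·52.0²] / (108+77−2) = 5287.9974, so s_p = 72.7186.
SE_diff = s_p·√(1/n₁ + 1/n₂) = 72.7186·√(1/108 + 1/77) = 10.8461.
z* = 2.576; margin = 2.576 × 10.8461 = 27.9396.
Difference = 309.8 − 360.2 = -50.4000.
-50.4000 ± 27.9396 → (-78.34, -22.46).

(-78.34, -22.46)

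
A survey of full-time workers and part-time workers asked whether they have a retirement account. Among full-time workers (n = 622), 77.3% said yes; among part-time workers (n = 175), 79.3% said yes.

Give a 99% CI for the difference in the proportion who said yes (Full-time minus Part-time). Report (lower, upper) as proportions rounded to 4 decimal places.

(-0.1100, 0.0700)

SE₁ = √(p̂₁(1−p̂₁)/n₁) = √(0.7730·0.2270/622) = 0.01680; SE₂ = √(0.7930·0.2070/175) = 0.03063.
Independent samples: SE of the difference = √(SE₁² + SE₂²) = √(0.00028224 + 0.0009381969) = 0.03493.
z* for 99% confidence is 2.576, so the margin of error is 2.576 × 0.03493 = 0.08998.
Point estimate p̂₁ − p̂₂ = 0.7730 − 0.7930 = -0.0200.
-0.0200 ± 0.08998 → (-0.1100, 0.0700).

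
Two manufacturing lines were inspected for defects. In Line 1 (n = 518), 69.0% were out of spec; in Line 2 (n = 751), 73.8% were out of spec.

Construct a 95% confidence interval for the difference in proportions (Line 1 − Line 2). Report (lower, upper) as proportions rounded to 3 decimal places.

SE₁ = √(p̂₁(1−p̂₁)/n₁) = √(0.6900·0.3100/518) = 0.02032; SE₂ = √(0.7380·0.2620/751) = 0.01605.
Independent samples: SE of the difference = √(SE₁² + SE₂²) = √(0.0004129024 + 0.0002576025) = 0.02589.
z* for 95% confidence is 1.960, so the margin of error is 1.960 × 0.02589 = 0.05074.
Point estimate p̂₁ − p̂₂ = 0.6900 − 0.7380 = -0.0480.
-0.0480 ± 0.05074 → (-0.099, 0.003).

(-0.099, 0.003)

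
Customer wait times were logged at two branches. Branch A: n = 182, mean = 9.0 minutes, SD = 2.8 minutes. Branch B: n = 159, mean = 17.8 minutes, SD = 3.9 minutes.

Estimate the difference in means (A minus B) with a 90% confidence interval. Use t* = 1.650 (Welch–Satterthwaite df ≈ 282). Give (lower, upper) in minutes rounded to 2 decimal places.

Per-group SEs: s₁/√n₁ = 2.8/√182 = 0.2075, s₂/√n₂ = 3.9/√159 = 0.3093.
Unpooled SE of the difference: √(0.04305625 + 0.09566649) = 0.3725.
Margin of error = t* · SE = 1.650 × 0.3725 = 0.6146.
x̄₁ − x̄₂ = 9.0 − 17.8 = -8.8000.
CI: -8.8000 ± 0.6146 = (-9.41, -8.19).

(-9.41, -8.19)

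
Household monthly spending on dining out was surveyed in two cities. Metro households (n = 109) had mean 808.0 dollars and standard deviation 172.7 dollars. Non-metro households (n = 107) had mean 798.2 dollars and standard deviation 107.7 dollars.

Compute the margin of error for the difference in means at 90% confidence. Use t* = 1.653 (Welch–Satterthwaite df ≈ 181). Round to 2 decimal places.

Standard errors of each mean: 172.7/√109 = 16.5417 and 107.7/√107 = 10.4118.
SE(x̄₁ − x̄₂) = √(16.5417² + 10.4118²) = 19.5457 for independent samples with unequal variances.
With t* = 1.653, the margin is 1.653 × 19.5457 = 32.3090.

32.31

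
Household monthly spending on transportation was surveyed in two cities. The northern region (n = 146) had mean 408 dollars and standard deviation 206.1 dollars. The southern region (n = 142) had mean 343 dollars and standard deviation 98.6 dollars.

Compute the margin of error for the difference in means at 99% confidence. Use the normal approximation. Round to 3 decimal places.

SE₁ = s₁/√n₁ = 206.1/√146 = 17.0570; SE₂ = 98.6/√142 = 8.2743.
Independent samples, unequal variances: SE_diff = √(SE₁² + SE₂²) = √(290.941249 + 68.46404049) = 18.9580.
z* = 2.576, so margin of error = 2.576 × 18.9580 = 48.8358.

48.836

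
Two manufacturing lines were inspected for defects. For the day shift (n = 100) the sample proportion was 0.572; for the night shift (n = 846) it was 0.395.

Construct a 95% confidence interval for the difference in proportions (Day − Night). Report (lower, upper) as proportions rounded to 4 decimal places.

(0.0746, 0.2794)

The two standard errors are √(0.5720×0.4280/100) = 0.04948 and √(0.3950×0.6050/846) = 0.01681.
Because the samples are independent, SE_diff = √(0.04948² + 0.01681²) = 0.05226.
Using z* = 1.960 for 95%, ME = 1.960 × 0.05226 = 0.10243.
p̂₁ − p̂₂ = 0.1770; interval 0.1770 ± 0.10243 gives (0.0746, 0.2794).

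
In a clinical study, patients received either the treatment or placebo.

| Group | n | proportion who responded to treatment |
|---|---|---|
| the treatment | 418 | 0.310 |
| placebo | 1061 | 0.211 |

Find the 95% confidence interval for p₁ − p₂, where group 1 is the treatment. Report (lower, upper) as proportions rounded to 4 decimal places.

(0.0483, 0.1497)

The two standard errors are √(0.3100×0.6900/418) = 0.02262 and √(0.2110×0.7890/1061) = 0.01253.
Because the samples are independent, SE_diff = √(0.02262² + 0.01253²) = 0.02586.
Using z* = 1.960 for 95%, ME = 1.960 × 0.02586 = 0.05069.
p̂₁ − p̂₂ = 0.0990; interval 0.0990 ± 0.05069 gives (0.0483, 0.1497).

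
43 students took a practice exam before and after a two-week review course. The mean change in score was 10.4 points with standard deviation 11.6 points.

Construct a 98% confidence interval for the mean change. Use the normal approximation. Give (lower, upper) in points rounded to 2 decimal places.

(6.29, 14.51)

This is a matched-pairs design, so SE = s_d/√n = 11.6/√43 = 1.7690.
Margin = 2.326 × 1.7690 = 4.1147; the interval is 10.4 ± 4.1147 = (6.29, 14.51).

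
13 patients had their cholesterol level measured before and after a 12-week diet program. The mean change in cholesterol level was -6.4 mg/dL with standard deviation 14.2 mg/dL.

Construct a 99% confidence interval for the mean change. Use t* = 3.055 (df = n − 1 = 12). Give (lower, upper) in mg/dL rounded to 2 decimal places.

(-18.43, 5.63)

This is a matched-pairs design, so SE = s_d/√n = 14.2/√13 = 3.9384.
Margin = 3.055 × 3.9384 = 12.0318; the interval is -6.4 ± 12.0318 = (-18.43, 5.63).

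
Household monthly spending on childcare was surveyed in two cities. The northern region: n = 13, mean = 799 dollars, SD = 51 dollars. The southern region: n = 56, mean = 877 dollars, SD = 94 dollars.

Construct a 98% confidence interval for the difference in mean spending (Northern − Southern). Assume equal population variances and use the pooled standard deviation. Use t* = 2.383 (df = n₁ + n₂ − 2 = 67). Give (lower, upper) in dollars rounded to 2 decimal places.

(-142.46, -13.54)

Pooled variance s_p² = [12·51² + 55·94²] / (13+56−2) = 7719.2836, so s_p = 87.8595.
SE_diff = s_p·√(1/n₁ + 1/n₂) = 87.8595·√(1/13 + 1/56) = 27.0488.
t* = 2.383; margin = 2.383 × 27.0488 = 64.4573.
Difference = 799 − 877 = -78.0000.
-78.0000 ± 64.4573 → (-142.46, -13.54).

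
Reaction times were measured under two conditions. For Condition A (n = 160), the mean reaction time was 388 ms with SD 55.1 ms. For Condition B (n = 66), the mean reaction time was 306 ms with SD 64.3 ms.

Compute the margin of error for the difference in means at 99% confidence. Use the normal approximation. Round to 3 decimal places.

Per-group SEs: s₁/√n₁ = 55.1/√160 = 4.3560, s₂/√n₂ = 64.3/√66 = 7.9148.
Unpooled SE of the difference: √(18.974736 + 62.64405904) = 9.0343.
Margin of error = z* · SE = 2.576 × 9.0343 = 23.2724.

23.272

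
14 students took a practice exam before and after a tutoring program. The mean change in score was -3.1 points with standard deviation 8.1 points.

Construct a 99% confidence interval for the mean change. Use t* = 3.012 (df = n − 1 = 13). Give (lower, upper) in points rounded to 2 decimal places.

This is a matched-pairs design, so SE = s_d/√n = 8.1/√14 = 2.1648.
Margin = 3.012 × 2.1648 = 6.5204; the interval is -3.1 ± 6.5204 = (-9.62, 3.42).

(-9.62, 3.42)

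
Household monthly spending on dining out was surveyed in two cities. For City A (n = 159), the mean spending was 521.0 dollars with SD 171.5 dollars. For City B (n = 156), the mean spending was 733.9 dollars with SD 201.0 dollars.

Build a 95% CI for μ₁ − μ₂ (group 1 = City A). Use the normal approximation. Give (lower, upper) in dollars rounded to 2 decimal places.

Standard errors of each mean: 171.5/√159 = 13.6008 and 201.0/√156 = 16.0929.
SE(x̄₁ − x̄₂) = √(13.6008² + 16.0929²) = 21.0704 for independent samples with unequal variances.
With z* = 1.960, the margin is 1.960 × 21.0704 = 41.2980.
x̄₁ − x̄₂ = 521.0 − 733.9 = -212.9000; the interval is -212.9000 ± 41.2980 = (-254.20, -171.60).

(-254.20, -171.60)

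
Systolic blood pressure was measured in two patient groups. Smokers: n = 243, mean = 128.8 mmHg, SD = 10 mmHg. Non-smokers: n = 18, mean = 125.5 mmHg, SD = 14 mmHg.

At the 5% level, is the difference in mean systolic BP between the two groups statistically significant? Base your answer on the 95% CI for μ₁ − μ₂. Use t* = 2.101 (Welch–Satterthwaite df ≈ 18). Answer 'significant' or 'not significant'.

not significant

SE₁ = s₁/√n₁ = 10/√243 = 0.6415; SE₂ = 14/√18 = 3.2998.
Independent samples, unequal variances: SE_diff = √(SE₁² + SE₂²) = √(0.41152225 + 10.88868004) = 3.3616.
t* = 2.101, so margin of error = 2.101 × 3.3616 = 7.0627.
Difference in means = 128.8 − 125.5 = 3.3000.
3.3000 ± 7.0627 → (-3.7627, 10.3627).
The interval (-3.7627, 10.3627) contains 0, so the difference is not significant.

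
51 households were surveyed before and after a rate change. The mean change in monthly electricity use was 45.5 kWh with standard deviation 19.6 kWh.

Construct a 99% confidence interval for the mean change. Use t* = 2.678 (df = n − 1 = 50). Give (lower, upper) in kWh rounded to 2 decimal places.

(38.15, 52.85)

This is a matched-pairs design, so SE = s_d/√n = 19.6/√51 = 2.7445.
Margin = 2.678 × 2.7445 = 7.3498; the interval is 45.5 ± 7.3498 = (38.15, 52.85).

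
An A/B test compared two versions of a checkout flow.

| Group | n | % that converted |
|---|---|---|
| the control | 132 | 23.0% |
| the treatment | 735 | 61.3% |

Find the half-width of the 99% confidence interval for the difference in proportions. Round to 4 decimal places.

Each SE is √(p̂(1−p̂)/n): √(0.2300·0.7700/132) = 0.03663 and √(0.6130·0.3870/735) = 0.01797.
SE(p̂₁ − p̂₂) = √(SE₁² + SE₂²) = √(0.0013417569 + 0.0003229209) = 0.04080, since the two samples are independent.
At 99% confidence z* = 2.576; margin = 2.576 × 0.04080 = 0.10510.

0.1051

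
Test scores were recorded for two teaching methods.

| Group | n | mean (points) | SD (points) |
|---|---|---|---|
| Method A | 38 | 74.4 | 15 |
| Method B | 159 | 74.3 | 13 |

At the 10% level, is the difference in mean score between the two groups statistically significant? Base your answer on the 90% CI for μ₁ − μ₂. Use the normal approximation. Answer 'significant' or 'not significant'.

not significant

Per-group SEs: s₁/√n₁ = 15/√38 = 2.4333, s₂/√n₂ = 13/√159 = 1.0310.
Unpooled SE of the difference: √(5.92094889 + 1.062961) = 2.6427.
Margin of error = z* · SE = 1.645 × 2.6427 = 4.3472.
x̄₁ − x̄₂ = 74.4 − 74.3 = 0.1000.
CI: 0.1000 ± 4.3472 = (-4.2472, 4.4472).
The interval (-4.2472, 4.4472) contains 0, so the difference is not significant.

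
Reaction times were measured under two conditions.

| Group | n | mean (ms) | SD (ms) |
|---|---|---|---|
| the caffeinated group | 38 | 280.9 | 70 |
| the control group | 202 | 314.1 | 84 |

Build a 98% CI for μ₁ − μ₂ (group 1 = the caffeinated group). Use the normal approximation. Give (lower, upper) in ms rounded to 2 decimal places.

(-62.98, -3.42)

Per-group SEs: s₁/√n₁ = 70/√38 = 11.3555, s₂/√n₂ = 84/√202 = 5.9102.
Unpooled SE of the difference: √(128.94738025 + 34.93046404) = 12.8015.
Margin of error = z* · SE = 2.326 × 12.8015 = 29.7763.
x̄₁ − x̄₂ = 280.9 − 314.1 = -33.2000.
CI: -33.2000 ± 29.7763 = (-62.98, -3.42).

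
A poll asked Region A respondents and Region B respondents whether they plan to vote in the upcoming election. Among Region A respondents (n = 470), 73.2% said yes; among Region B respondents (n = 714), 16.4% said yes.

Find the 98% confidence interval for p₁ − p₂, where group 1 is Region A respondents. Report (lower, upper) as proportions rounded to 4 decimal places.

(0.5106, 0.6254)

Each SE is √(p̂(1−p̂)/n): √(0.7320·0.2680/470) = 0.02043 and √(0.1640·0.8360/714) = 0.01386.
SE(p̂₁ − p̂₂) = √(SE₁² + SE₂²) = √(0.0004173849 + 0.0001920996) = 0.02469, since the two samples are independent.
At 98% confidence z* = 2.326; margin = 2.326 × 0.02469 = 0.05743.
The difference is 0.7320 − 0.1640 = 0.5680, so the interval is 0.5680 ± 0.05743 = (0.5106, 0.6254).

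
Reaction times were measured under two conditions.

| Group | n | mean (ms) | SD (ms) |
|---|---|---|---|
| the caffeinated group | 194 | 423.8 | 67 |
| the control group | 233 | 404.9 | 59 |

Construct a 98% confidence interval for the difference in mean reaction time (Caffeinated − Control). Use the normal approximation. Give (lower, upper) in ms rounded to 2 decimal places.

(4.55, 33.25)

Standard errors of each mean: 67/√194 = 4.8103 and 59/√233 = 3.8652.
SE(x̄₁ − x̄₂) = √(4.8103² + 3.8652²) = 6.1708 for independent samples with unequal variances.
With z* = 2.326, the margin is 2.326 × 6.1708 = 14.3533.
x̄₁ − x̄₂ = 423.8 − 404.9 = 18.9000; the interval is 18.9000 ± 14.3533 = (4.55, 33.25).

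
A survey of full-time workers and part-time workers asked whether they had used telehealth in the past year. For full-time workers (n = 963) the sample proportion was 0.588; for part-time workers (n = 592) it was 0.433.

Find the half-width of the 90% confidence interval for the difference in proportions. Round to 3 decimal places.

0.042

Each SE is √(p̂(1−p̂)/n): √(0.5880·0.4120/963) = 0.01586 and √(0.4330·0.5670/592) = 0.02036.
SE(p̂₁ − p̂₂) = √(SE₁² + SE₂²) = √(0.0002515396 + 0.0004145296) = 0.02581, since the two samples are independent.
At 90% confidence z* = 1.645; margin = 1.645 × 0.02581 = 0.04246.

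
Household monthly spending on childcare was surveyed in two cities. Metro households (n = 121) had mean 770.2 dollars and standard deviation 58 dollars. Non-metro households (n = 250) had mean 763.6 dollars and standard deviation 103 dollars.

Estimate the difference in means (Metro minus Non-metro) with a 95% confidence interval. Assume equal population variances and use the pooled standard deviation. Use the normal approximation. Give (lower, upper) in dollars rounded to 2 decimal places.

Pooled variance s_p² = [120·58² + 249·103²] / (121+250−2) = 8252.9024, so s_p = 90.8455.
SE_diff = s_p·√(1/n₁ + 1/n₂) = 90.8455·√(1/121 + 1/250) = 10.0607.
z* = 1.960; margin = 1.960 × 10.0607 = 19.7190.
Difference = 770.2 − 763.6 = 6.6000.
6.6000 ± 19.7190 → (-13.12, 26.32).

(-13.12, 26.32)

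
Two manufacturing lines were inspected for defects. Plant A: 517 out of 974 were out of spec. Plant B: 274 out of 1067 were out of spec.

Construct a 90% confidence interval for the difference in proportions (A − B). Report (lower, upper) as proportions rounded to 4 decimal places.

(0.2397, 0.3083)

First, p̂₁ = 517/974 = 0.5308; p̂₂ = 274/1067 = 0.2568.
The two standard errors are √(0.5308×0.4692/974) = 0.01599 and √(0.2568×0.7432/1067) = 0.01337.
Because the samples are independent, SE_diff = √(0.01599² + 0.01337²) = 0.02084.
Using z* = 1.645 for 90%, ME = 1.645 × 0.02084 = 0.03428.
p̂₁ − p̂₂ = 0.2740; interval 0.2740 ± 0.03428 gives (0.2397, 0.3083).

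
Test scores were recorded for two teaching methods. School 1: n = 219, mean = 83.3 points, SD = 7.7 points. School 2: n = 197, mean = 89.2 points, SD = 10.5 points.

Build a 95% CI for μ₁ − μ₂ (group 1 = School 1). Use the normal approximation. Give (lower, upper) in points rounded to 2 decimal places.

(-7.69, -4.11)

SE₁ = s₁/√n₁ = 7.7/√219 = 0.5203; SE₂ = 10.5/√197 = 0.7481.
Independent samples, unequal variances: SE_diff = √(SE₁² + SE₂²) = √(0.27071209 + 0.55965361) = 0.9112.
z* = 1.960, so margin of error = 1.960 × 0.9112 = 1.7860.
Difference in means = 83.3 − 89.2 = -5.9000.
-5.9000 ± 1.7860 → (-7.69, -4.11).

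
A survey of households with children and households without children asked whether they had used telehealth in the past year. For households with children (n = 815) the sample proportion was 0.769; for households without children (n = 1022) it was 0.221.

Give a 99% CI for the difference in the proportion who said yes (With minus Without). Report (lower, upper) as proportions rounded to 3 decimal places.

(0.497, 0.599)

The two standard errors are √(0.7690×0.2310/815) = 0.01476 and √(0.2210×0.7790/1022) = 0.01298.
Because the samples are independent, SE_diff = √(0.01476² + 0.01298²) = 0.01966.
Using z* = 2.576 for 99%, ME = 2.576 × 0.01966 = 0.05064.
p̂₁ − p̂₂ = 0.5480; interval 0.5480 ± 0.05064 gives (0.497, 0.599).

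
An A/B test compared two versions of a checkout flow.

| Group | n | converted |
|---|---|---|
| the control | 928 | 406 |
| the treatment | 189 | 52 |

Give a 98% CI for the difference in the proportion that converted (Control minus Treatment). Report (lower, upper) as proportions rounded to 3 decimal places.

(0.078, 0.247)

First, p̂₁ = 406/928 = 0.4375; p̂₂ = 52/189 = 0.2751.
The two standard errors are √(0.4375×0.5625/928) = 0.01628 and √(0.2751×0.7249/189) = 0.03248.
Because the samples are independent, SE_diff = √(0.01628² + 0.03248²) = 0.03633.
Using z* = 2.326 for 98%, ME = 2.326 × 0.03633 = 0.08450.
p̂₁ − p̂₂ = 0.1624; interval 0.1624 ± 0.08450 gives (0.078, 0.247).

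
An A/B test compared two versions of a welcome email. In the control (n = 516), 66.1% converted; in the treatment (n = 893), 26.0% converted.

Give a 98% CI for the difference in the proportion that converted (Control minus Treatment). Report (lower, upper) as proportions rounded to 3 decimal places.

(0.342, 0.460)

The two standard errors are √(0.6610×0.3390/516) = 0.02084 and √(0.2600×0.7400/893) = 0.01468.
Because the samples are independent, SE_diff = √(0.02084² + 0.01468²) = 0.02549.
Using z* = 2.326 for 98%, ME = 2.326 × 0.02549 = 0.05929.
p̂₁ − p̂₂ = 0.4010; interval 0.4010 ± 0.05929 gives (0.342, 0.460).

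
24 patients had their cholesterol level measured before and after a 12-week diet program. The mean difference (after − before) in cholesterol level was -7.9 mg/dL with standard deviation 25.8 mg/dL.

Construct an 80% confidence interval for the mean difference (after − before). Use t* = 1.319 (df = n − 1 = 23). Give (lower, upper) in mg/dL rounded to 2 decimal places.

Paired design: SE = s_d/√n = 25.8/√24 = 5.2664.
t* = 1.319; margin of error = 1.319 × 5.2664 = 6.9464.
-7.9 ± 6.9464 → (-14.85, -0.95).

(-14.85, -0.95)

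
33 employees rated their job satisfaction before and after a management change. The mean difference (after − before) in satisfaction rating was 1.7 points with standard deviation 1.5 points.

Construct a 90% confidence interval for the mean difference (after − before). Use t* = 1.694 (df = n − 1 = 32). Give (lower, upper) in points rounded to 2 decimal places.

Paired design: SE = s_d/√n = 1.5/√33 = 0.2611.
t* = 1.694; margin of error = 1.694 × 0.2611 = 0.4423.
1.7 ± 0.4423 → (1.26, 2.14).

(1.26, 2.14)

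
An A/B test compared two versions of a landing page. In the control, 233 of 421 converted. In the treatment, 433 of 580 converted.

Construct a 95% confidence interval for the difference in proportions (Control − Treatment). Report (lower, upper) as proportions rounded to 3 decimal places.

p̂₁ = 233/421 = 0.5534 and p̂₂ = 433/580 = 0.7466.
SE₁ = √(p̂₁(1−p̂₁)/n₁) = √(0.5534·0.4466/421) = 0.02423; SE₂ = √(0.7466·0.2534/580) = 0.01806.
Independent samples: SE of the difference = √(SE₁² + SE₂²) = √(0.0005870929 + 0.0003261636) = 0.03022.
z* for 95% confidence is 1.960, so the margin of error is 1.960 × 0.03022 = 0.05923.
Point estimate p̂₁ − p̂₂ = 0.5534 − 0.7466 = -0.1932.
-0.1932 ± 0.05923 → (-0.252, -0.134).

(-0.252, -0.134)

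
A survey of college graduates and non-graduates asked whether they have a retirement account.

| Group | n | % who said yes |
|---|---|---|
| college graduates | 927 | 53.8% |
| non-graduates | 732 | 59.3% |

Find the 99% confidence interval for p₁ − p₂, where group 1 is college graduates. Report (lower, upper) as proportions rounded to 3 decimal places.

(-0.118, 0.008)

The two standard errors are √(0.5380×0.4620/927) = 0.01637 and √(0.5930×0.4070/732) = 0.01816.
Because the samples are independent, SE_diff = √(0.01637² + 0.01816²) = 0.02445.
Using z* = 2.576 for 99%, ME = 2.576 × 0.02445 = 0.06298.
p̂₁ − p̂₂ = -0.0550; interval -0.0550 ± 0.06298 gives (-0.118, 0.008).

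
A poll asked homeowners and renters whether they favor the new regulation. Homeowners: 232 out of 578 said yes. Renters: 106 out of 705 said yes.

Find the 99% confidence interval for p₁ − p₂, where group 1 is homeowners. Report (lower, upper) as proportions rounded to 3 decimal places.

(0.188, 0.314)

Sample proportions: 232/578 = 0.4014, 106/705 = 0.1504.
Each SE is √(p̂(1−p̂)/n): √(0.4014·0.5986/578) = 0.02039 and √(0.1504·0.8496/705) = 0.01346.
SE(p̂₁ − p̂₂) = √(SE₁² + SE₂²) = √(0.0004157521 + 0.0001811716) = 0.02443, since the two samples are independent.
At 99% confidence z* = 2.576; margin = 2.576 × 0.02443 = 0.06293.
The difference is 0.4014 − 0.1504 = 0.2510, so the interval is 0.2510 ± 0.06293 = (0.188, 0.314).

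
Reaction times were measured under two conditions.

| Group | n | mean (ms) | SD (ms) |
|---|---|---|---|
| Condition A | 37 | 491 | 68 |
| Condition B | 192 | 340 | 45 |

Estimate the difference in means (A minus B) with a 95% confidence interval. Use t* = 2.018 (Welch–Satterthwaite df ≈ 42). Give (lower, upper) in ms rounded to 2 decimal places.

Standard errors of each mean: 68/√37 = 11.1791 and 45/√192 = 3.2476.
SE(x̄₁ − x̄₂) = √(11.1791² + 3.2476²) = 11.6413 for independent samples with unequal variances.
With t* = 2.018, the margin is 2.018 × 11.6413 = 23.4921.
x̄₁ − x̄₂ = 491 − 340 = 151.0000; the interval is 151.0000 ± 23.4921 = (127.51, 174.49).

(127.51, 174.49)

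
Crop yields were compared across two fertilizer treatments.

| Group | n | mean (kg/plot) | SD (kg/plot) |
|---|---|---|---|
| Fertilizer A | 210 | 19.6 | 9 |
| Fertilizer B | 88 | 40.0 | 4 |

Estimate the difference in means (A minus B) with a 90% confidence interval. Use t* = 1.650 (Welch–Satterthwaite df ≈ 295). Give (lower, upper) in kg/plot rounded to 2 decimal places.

Per-group SEs: s₁/√n₁ = 9/√210 = 0.6211, s₂/√n₂ = 4/√88 = 0.4264.
Unpooled SE of the difference: √(0.38576521 + 0.18181696) = 0.7534.
Margin of error = t* · SE = 1.650 × 0.7534 = 1.2431.
x̄₁ − x̄₂ = 19.6 − 40.0 = -20.4000.
CI: -20.4000 ± 1.2431 = (-21.64, -19.16).

(-21.64, -19.16)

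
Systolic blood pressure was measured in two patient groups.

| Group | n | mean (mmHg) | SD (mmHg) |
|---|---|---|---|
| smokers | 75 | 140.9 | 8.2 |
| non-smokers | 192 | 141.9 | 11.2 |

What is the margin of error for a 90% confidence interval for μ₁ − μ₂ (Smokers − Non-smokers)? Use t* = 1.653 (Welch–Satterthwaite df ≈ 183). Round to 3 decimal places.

2.058

Per-group SEs: s₁/√n₁ = 8.2/√75 = 0.9469, s₂/√n₂ = 11.2/√192 = 0.8083.
Unpooled SE of the difference: √(0.89661961 + 0.65334889) = 1.2450.
Margin of error = t* · SE = 1.653 × 1.2450 = 2.0580.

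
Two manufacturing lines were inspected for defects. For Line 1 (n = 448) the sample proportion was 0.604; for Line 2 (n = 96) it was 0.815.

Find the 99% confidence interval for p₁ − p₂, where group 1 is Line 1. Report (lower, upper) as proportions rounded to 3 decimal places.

SE₁ = √(p̂₁(1−p̂₁)/n₁) = √(0.6040·0.3960/448) = 0.02311; SE₂ = √(0.8150·0.1850/96) = 0.03963.
Independent samples: SE of the difference = √(SE₁² + SE₂²) = √(0.0005340721 + 0.0015705369) = 0.04588.
z* for 99% confidence is 2.576, so the margin of error is 2.576 × 0.04588 = 0.11819.
Point estimate p̂₁ − p̂₂ = 0.6040 − 0.8150 = -0.2110.
-0.2110 ± 0.11819 → (-0.329, -0.093).

(-0.329, -0.093)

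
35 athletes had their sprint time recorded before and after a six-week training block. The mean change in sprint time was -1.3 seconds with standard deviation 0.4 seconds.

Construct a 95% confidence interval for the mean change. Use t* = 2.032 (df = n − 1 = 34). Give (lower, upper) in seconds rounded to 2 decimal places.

(-1.44, -1.16)

This is a matched-pairs design, so SE = s_d/√n = 0.4/√35 = 0.0676.
Margin = 2.032 × 0.0676 = 0.1374; the interval is -1.3 ± 0.1374 = (-1.44, -1.16).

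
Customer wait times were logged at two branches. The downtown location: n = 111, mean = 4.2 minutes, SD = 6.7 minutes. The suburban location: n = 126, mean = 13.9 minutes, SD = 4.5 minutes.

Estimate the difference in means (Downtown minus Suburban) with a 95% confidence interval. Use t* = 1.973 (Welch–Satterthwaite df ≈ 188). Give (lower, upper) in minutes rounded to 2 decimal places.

SE₁ = s₁/√n₁ = 6.7/√111 = 0.6359; SE₂ = 4.5/√126 = 0.4009.
Independent samples, unequal variances: SE_diff = √(SE₁² + SE₂²) = √(0.40436881 + 0.16072081) = 0.7517.
t* = 1.973, so margin of error = 1.973 × 0.7517 = 1.4831.
Difference in means = 4.2 − 13.9 = -9.7000.
-9.7000 ± 1.4831 → (-11.18, -8.22).

(-11.18, -8.22)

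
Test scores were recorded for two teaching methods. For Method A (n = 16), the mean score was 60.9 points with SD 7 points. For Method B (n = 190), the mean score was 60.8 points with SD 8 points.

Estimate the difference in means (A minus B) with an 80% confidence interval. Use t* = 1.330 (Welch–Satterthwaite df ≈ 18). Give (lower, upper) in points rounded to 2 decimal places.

SE₁ = s₁/√n₁ = 7/√16 = 1.7500; SE₂ = 8/√190 = 0.5804.
Independent samples, unequal variances: SE_diff = √(SE₁² + SE₂²) = √(3.0625 + 0.33686416) = 1.8437.
t* = 1.330, so margin of error = 1.330 × 1.8437 = 2.4521.
Difference in means = 60.9 − 60.8 = 0.1000.
0.1000 ± 2.4521 → (-2.35, 2.55).

(-2.35, 2.55)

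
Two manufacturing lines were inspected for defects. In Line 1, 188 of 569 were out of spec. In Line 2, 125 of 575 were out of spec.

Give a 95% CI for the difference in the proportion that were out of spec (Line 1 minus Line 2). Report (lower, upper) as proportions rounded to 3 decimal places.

(0.062, 0.164)

Sample proportions: 188/569 = 0.3304, 125/575 = 0.2174.
Each SE is √(p̂(1−p̂)/n): √(0.3304·0.6696/569) = 0.01972 and √(0.2174·0.7826/575) = 0.01720.
SE(p̂₁ − p̂₂) = √(SE₁² + SE₂²) = √(0.0003888784 + 0.00029584) = 0.02617, since the two samples are independent.
At 95% confidence z* = 1.960; margin = 1.960 × 0.02617 = 0.05129.
The difference is 0.3304 − 0.2174 = 0.1130, so the interval is 0.1130 ± 0.05129 = (0.062, 0.164).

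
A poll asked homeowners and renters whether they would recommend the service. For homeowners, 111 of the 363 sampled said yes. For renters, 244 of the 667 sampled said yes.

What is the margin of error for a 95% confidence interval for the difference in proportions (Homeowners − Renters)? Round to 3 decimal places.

0.060

First, p̂₁ = 111/363 = 0.3058; p̂₂ = 244/667 = 0.3658.
The two standard errors are √(0.3058×0.6942/363) = 0.02418 and √(0.3658×0.6342/667) = 0.01865.
Because the samples are independent, SE_diff = √(0.02418² + 0.01865²) = 0.03054.
Using z* = 1.960 for 95%, ME = 1.960 × 0.03054 = 0.05986.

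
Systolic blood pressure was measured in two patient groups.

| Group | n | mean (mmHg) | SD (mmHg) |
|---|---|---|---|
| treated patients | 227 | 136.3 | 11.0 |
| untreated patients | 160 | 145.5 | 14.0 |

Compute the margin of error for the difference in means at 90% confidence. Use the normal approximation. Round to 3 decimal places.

2.181

SE₁ = s₁/√n₁ = 11.0/√227 = 0.7301; SE₂ = 14.0/√160 = 1.1068.
Independent samples, unequal variances: SE_diff = √(SE₁² + SE₂²) = √(0.53304601 + 1.22500624) = 1.3259.
z* = 1.645, so margin of error = 1.645 × 1.3259 = 2.1811.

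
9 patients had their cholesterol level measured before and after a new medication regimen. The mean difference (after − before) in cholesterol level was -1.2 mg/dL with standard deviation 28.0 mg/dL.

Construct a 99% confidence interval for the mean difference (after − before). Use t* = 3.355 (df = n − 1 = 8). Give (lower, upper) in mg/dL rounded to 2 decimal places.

(-32.51, 30.11)

Paired design: SE = s_d/√n = 28.0/√9 = 9.3333.
t* = 3.355; margin of error = 3.355 × 9.3333 = 31.3132.
-1.2 ± 31.3132 → (-32.51, 30.11).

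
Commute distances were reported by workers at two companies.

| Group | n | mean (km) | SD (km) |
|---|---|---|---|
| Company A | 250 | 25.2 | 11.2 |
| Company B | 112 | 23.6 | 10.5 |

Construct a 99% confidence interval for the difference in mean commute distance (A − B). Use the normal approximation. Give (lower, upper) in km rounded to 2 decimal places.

Per-group SEs: s₁/√n₁ = 11.2/√250 = 0.7084, s₂/√n₂ = 10.5/√112 = 0.9922.
Unpooled SE of the difference: √(0.50183056 + 0.98446084) = 1.2191.
Margin of error = z* · SE = 2.576 × 1.2191 = 3.1404.
x̄₁ − x̄₂ = 25.2 − 23.6 = 1.6000.
CI: 1.6000 ± 3.1404 = (-1.54, 4.74).

(-1.54, 4.74)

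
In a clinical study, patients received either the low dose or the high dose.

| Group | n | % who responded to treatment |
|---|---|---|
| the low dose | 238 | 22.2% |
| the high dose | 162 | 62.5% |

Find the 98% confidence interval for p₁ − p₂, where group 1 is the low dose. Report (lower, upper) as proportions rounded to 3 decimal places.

(-0.511, -0.295)

SE₁ = √(p̂₁(1−p̂₁)/n₁) = √(0.2220·0.7780/238) = 0.02694; SE₂ = √(0.6250·0.3750/162) = 0.03804.
Independent samples: SE of the difference = √(SE₁² + SE₂²) = √(0.0007257636 + 0.0014470416) = 0.04661.
z* for 98% confidence is 2.326, so the margin of error is 2.326 × 0.04661 = 0.10841.
Point estimate p̂₁ − p̂₂ = 0.2220 − 0.6250 = -0.4030.
-0.4030 ± 0.10841 → (-0.511, -0.295).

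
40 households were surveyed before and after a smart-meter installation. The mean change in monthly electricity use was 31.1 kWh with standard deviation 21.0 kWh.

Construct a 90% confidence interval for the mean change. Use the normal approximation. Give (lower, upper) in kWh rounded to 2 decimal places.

(25.64, 36.56)

Paired design: SE = s_d/√n = 21.0/√40 = 3.3204.
z* = 1.645; margin of error = 1.645 × 3.3204 = 5.4621.
31.1 ± 5.4621 → (25.64, 36.56).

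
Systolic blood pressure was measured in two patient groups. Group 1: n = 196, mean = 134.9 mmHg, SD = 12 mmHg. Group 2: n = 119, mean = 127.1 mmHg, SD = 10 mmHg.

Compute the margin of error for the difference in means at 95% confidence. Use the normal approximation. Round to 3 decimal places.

2.460

Per-group SEs: s₁/√n₁ = 12/√196 = 0.8571, s₂/√n₂ = 10/√119 = 0.9167.
Unpooled SE of the difference: √(0.73462041 + 0.84033889) = 1.2550.
Margin of error = z* · SE = 1.960 × 1.2550 = 2.4598.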